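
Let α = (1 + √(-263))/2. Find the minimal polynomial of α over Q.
m_α(x) = x^2 - x + 66

From 2α - 1 = √(-263), squaring gives (2α - 1)^2 = -263, i.e. 4α^2 - 4α + 1 = -263, so α^2 - α + (1 + 263)/4 = 0. Since -263 ≡ 1 (mod 4), (1 + 263)/4 = 66 ∈ Z. The polynomial x^2 - x + 66 has discriminant 1 - 4·(66) = -263, which is not a perfect square in Q (d = -263 is squarefree and ≠ 1), so x^2 - x + 66 is irreducible over Q. It is the minimal polynomial of α.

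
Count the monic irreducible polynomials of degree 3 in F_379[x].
There are 18146520 monic irreducible polynomials of degree 3 over F_379

Each element of F_{379^3} that lies in no proper subfield is a root of exactly one monic irreducible of degree 3 over F_379, and each such polynomial has 3 distinct roots in F_{379^3}. By Möbius inversion the count is N_379(3) = (1/3) Σ_{d|3} μ(3/d) · 379^d = (1/3)(μ(3)·379^1 + μ(1)·379^3) = 54439560/3 = 18146520.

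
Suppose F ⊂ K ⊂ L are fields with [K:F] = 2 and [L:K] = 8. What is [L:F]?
[L:F] = 16

The tower law says that for any tower of field extensions F ⊂ K ⊂ L with finite degrees, [L:F] = [L:K] · [K:F]. Here this gives [L:F] = 8 · 2 = 16.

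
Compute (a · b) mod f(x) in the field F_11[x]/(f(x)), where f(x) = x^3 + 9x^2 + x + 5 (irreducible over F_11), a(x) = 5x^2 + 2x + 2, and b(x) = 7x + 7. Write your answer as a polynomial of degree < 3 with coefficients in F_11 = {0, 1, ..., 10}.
a · b ≡ 9x^2 + 4x + 4 (mod f(x))

Multiply in F_11[x]: a(x)·b(x) = (5x^2 + 2x + 2)·(7x + 7) = 2x^3 + 5x^2 + 6x + 3. This has degree ≥ 3, so divide by f(x) over F_11: 2x^3 + 5x^2 + 6x + 3 = (2)·(x^3 + 9x^2 + x + 5) + (9x^2 + 4x + 4). Hence a·b ≡ 9x^2 + 4x + 4 (mod f). (F_11[x]/(f) is a field with 11^3 = 1331 elements since f is irreducible of degree 3.)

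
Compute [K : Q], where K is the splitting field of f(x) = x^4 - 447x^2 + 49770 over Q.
[K : Q] = 4

Solving the quadratic in x^2: x^2 = (447 ± √(447^2 - 4·49770))/2 = (447 ± √729)/2 = (447 ± 27)/2, giving x^2 = 237 or x^2 = 210. So f(x) = (x^2 - 237)(x^2 - 210) and the roots of f are ±√237, ±√210. Hence the splitting field is K = Q(√237, √210). Since 237 and 210 are distinct squarefree integers > 1, their product 49770 is not a perfect square, so √210 ∉ Q(√237). By the tower law [K:Q] = [Q(√237,√210):Q(√237)] · [Q(√237):Q] = 2 · 2 = 4.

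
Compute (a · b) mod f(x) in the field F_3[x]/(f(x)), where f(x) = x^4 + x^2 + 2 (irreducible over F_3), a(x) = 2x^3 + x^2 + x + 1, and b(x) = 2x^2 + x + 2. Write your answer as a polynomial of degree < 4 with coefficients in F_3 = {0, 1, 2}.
a · b ≡ x^2 + x (mod f(x))

Multiply in F_3[x]: a(x)·b(x) = (2x^3 + x^2 + x + 1)·(2x^2 + x + 2) = x^5 + x^4 + x^3 + 2x^2 + 2. This has degree ≥ 4, so divide by f(x) over F_3: x^5 + x^4 + x^3 + 2x^2 + 2 = (x + 1)·(x^4 + x^2 + 2) + (x^2 + x). Hence a·b ≡ x^2 + x (mod f). (F_3[x]/(f) is a field with 3^4 = 81 elements since f is irreducible of degree 4.)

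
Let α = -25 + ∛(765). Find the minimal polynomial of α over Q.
m_α(x) = x^3 + 75x^2 + 1875x + 14860

Set β = α + 25 = ∛(765), so β^3 = 765. Then (α + 25)^3 - 765 = 0, i.e. α is a root of g(x) = (x + 25)^3 - 765 = x^3 + 75x^2 + 1875x + 14860. Since g(x) = h(x + 25) where h(x) = x^3 - 765, and h is irreducible over Q (because 765 is not a perfect cube, so h has no rational root, and a monic cubic with no rational root is irreducible), g is also irreducible (irreducibility is preserved under the substitution x → x + 25). Hence m_α(x) = x^3 + 75x^2 + 1875x + 14860.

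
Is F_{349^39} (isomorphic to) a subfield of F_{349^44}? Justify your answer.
No: F_{349^39} is not a subfield of F_{349^44}

F_{p^m} embeds in F_{p^n} iff m | n. Here 39 ∤ 44 (since 44 = 1·39 + 5 with remainder 5 ≠ 0), so F_{349^39} is not a subfield of F_{349^44}. Equivalently: if it were, the tower law would give 39 = [F_{349^39}:F_349] dividing [F_{349^44}:F_349] = 44, contradiction.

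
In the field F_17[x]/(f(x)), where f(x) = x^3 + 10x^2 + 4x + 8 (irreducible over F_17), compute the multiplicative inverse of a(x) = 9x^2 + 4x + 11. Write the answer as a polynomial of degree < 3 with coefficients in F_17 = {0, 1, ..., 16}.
a(x)^(-1) ≡ x + 2 (mod f(x))

Since f is irreducible over F_17, F_17[x]/(f) is a field and a(x) ≠ 0 has an inverse. Apply the extended Euclidean algorithm to f(x) and a(x) in F_17[x]: f(x) = (2x + 4)·a(x) + (15). The last nonzero remainder is the constant 15 = gcd(f, a) in F_17. Back-substituting through the division chain expresses 15 = s(x)·a(x) + t(x)·f(x) with s(x) ≡ 15x + 13 (mod f), so (15x + 13)·a(x) ≡ 15 (mod f). Multiplying by 15^(-1) ≡ 8 in F_17 gives a(x)^(-1) ≡ 8·(15x + 13) ≡ x + 2 (mod f). Check: (9x^2 + 4x + 11)·(x + 2) = 9x^3 + 5x^2 + 2x + 5 ≡ 1 (mod x^3 + 10x^2 + 4x + 8).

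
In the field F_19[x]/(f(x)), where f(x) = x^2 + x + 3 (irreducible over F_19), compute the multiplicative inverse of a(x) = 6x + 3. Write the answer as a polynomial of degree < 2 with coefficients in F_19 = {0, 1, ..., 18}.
a(x)^(-1) ≡ 8x + 4 (mod f(x))

Since f is irreducible over F_19, F_19[x]/(f) is a field and a(x) ≠ 0 has an inverse. Apply the extended Euclidean algorithm to f(x) and a(x) in F_19[x]: f(x) = (16x + 8)·a(x) + (17). The last nonzero remainder is the constant 17 = gcd(f, a) in F_19. Back-substituting through the division chain expresses 17 = s(x)·a(x) + t(x)·f(x) with s(x) ≡ 3x + 11 (mod f), so (3x + 11)·a(x) ≡ 17 (mod f). Multiplying by 17^(-1) ≡ 9 in F_19 gives a(x)^(-1) ≡ 9·(3x + 11) ≡ 8x + 4 (mod f). Check: (6x + 3)·(8x + 4) = 10x^2 + 10x + 12 ≡ 1 (mod x^2 + x + 3).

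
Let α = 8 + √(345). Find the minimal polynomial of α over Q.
m_α(x) = x^2 - 16x - 281

From α - 8 = √(345), squaring gives (α - 8)^2 = 345, i.e. α^2 - 16α + 64 = 345, so α^2 - 16α - 281 = 0. The discriminant of x^2 - 16x - 281 is (-16)^2 - 4·(-281) = 256 + 1124 = 1380, and 4·(345) is not a perfect square in Q since 345 is squarefree and ≠ 1. Hence x^2 - 16x - 281 is irreducible over Q and is the minimal polynomial of α.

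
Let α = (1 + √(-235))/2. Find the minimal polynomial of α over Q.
m_α(x) = x^2 - x + 59

From 2α - 1 = √(-235), squaring gives (2α - 1)^2 = -235, i.e. 4α^2 - 4α + 1 = -235, so α^2 - α + (1 + 235)/4 = 0. Since -235 ≡ 1 (mod 4), (1 + 235)/4 = 59 ∈ Z. The polynomial x^2 - x + 59 has discriminant 1 - 4·(59) = -235, which is not a perfect square in Q (d = -235 is squarefree and ≠ 1), so x^2 - x + 59 is irreducible over Q. It is the minimal polynomial of α.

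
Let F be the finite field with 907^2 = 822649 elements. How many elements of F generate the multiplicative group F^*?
There are φ(822648) = 271200 primitive elements

F_q^* is cyclic of order q - 1 = 822648. A cyclic group of order m has exactly φ(m) generators. Here m = 822648 = 2^3 · 3 · 151 · 227, so the number of primitive elements is φ(822648) = 271200.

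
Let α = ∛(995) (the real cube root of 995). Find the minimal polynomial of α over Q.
m_α(x) = x^3 - 995

α satisfies α^3 = 995, so x^3 - 995 annihilates α. By the rational root test, a rational root p/q (in lowest terms) of x^3 - 995 would satisfy p^3 = 995 q^3, forcing q = 1 and p^3 = 995; but 995 is not a perfect cube, contradiction. A monic cubic over Q with no rational root is irreducible (any nontrivial factorization would include a linear factor). Hence x^3 - 995 is the minimal polynomial of α, and in particular [Q(α):Q] = 3.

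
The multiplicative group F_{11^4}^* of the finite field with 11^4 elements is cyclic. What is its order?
|F_{11^4}^*| = 14640

F_{11^4} has 11^4 = 14641 elements; its multiplicative group consists of all nonzero elements, so |F_{11^4}^*| = 14641 - 1 = 14640. (It is cyclic since any finite subgroup of the multiplicative group of a field is cyclic.)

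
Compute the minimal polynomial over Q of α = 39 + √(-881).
m_α(x) = x^2 - 78x + 2402

From α - 39 = √(-881), squaring gives (α - 39)^2 = -881, i.e. α^2 - 78α + 1521 = -881, so α^2 - 78α + 2402 = 0. The discriminant of x^2 - 78x + 2402 is (-78)^2 - 4·(2402) = 6084 - 9608 = -3524, and 4·(-881) is not a perfect square in Q since -881 is squarefree and ≠ 1. Hence x^2 - 78x + 2402 is irreducible over Q and is the minimal polynomial of α.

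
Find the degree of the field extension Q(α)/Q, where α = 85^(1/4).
[Q(α):Q] = 4

α is a root of x^4 - 85. By Eisenstein's criterion at the prime p = 5 (which divides the constant term 85 but p^2 = 25 does not, since 85 is squarefree), x^4 - 85 is irreducible over Q. Hence [Q(α):Q] = 4.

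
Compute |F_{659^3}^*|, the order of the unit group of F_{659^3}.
|F_{659^3}^*| = 286191178

F_{659^3} has 659^3 = 286191179 elements; its multiplicative group consists of all nonzero elements, so |F_{659^3}^*| = 286191179 - 1 = 286191178. (It is cyclic since any finite subgroup of the multiplicative group of a field is cyclic.)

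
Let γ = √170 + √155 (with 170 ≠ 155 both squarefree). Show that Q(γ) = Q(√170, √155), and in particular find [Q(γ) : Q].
[Q(γ) : Q] = 4 (equivalently, Q(γ) = Q(√170, √155))

Obviously Q(γ) ⊆ Q(√170, √155), and [Q(√170, √155):Q] = 4 (since 170, 155 are distinct squarefree integers > 1 with 26350 not a perfect square). To show equality we compute the minimal polynomial of γ. From γ = √170 + √155: γ^2 = 170 + 2√(26350) + 155 = 325 + 2√(26350), so γ^2 - 325 = 2√(26350); squaring, (γ^2 - 325)^2 = 4·26350, i.e. γ^4 - 650γ^2 + 105625 - 105400 = 0, i.e. γ^4 - 650γ^2 + 225 = 0. So γ is a root of x^4 - 650x^2 + 225. This polynomial is irreducible over Q: it has no rational root (each ±√170 ± √155 is irrational), and any factorization into two quadratics over Q would force √(26350) ∈ Q (pairing opposite roots) or √170, √155 ∈ Q (other pairings), all impossible. Hence [Q(γ):Q] = 4 = [Q(√170, √155):Q], so Q(γ) = Q(√170, √155).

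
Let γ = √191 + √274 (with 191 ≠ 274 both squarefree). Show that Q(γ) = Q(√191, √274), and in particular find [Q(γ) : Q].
[Q(γ) : Q] = 4 (equivalently, Q(γ) = Q(√191, √274))

Obviously Q(γ) ⊆ Q(√191, √274), and [Q(√191, √274):Q] = 4 (since 191, 274 are distinct squarefree integers > 1 with 52334 not a perfect square). To show equality we compute the minimal polynomial of γ. From γ = √191 + √274: γ^2 = 191 + 2√(52334) + 274 = 465 + 2√(52334), so γ^2 - 465 = 2√(52334); squaring, (γ^2 - 465)^2 = 4·52334, i.e. γ^4 - 930γ^2 + 216225 - 209336 = 0, i.e. γ^4 - 930γ^2 + 6889 = 0. So γ is a root of x^4 - 930x^2 + 6889. This polynomial is irreducible over Q: it has no rational root (each ±√191 ± √274 is irrational), and any factorization into two quadratics over Q would force √(52334) ∈ Q (pairing opposite roots) or √191, √274 ∈ Q (other pairings), all impossible. Hence [Q(γ):Q] = 4 = [Q(√191, √274):Q], so Q(γ) = Q(√191, √274).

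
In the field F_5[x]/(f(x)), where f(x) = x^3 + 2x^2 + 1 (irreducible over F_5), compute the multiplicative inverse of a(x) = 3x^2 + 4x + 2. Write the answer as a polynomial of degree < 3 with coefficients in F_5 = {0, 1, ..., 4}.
a(x)^(-1) ≡ 2x^2 + 4x + 2 (mod f(x))

Since f is irreducible over F_5, F_5[x]/(f) is a field and a(x) ≠ 0 has an inverse. Apply the extended Euclidean algorithm to f(x) and a(x) in F_5[x]: f(x) = (2x + 3)·a(x) + (4x);  a(x) = (2x + 1)·(4x) + (2). The last nonzero remainder is the constant 2 = gcd(f, a) in F_5. Back-substituting through the division chain expresses 2 = s(x)·a(x) + t(x)·f(x) with s(x) ≡ 4x^2 + 3x + 4 (mod f), so (4x^2 + 3x + 4)·a(x) ≡ 2 (mod f). Multiplying by 2^(-1) ≡ 3 in F_5 gives a(x)^(-1) ≡ 3·(4x^2 + 3x + 4) ≡ 2x^2 + 4x + 2 (mod f). Check: (3x^2 + 4x + 2)·(2x^2 + 4x + 2) = x^4 + x^2 + x + 4 ≡ 1 (mod x^3 + 2x^2 + 1).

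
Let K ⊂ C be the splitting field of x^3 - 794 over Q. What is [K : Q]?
[K : Q] = 6

The roots of x^3 - 794 are ∛794, ω∛794, ω^2∛794 where ω = e^(2πi/3) is a primitive cube root of unity, so K = Q(∛794, ω). Now [Q(∛794):Q] = 3 (since 794 is not a perfect cube, x^3 - 794 is irreducible) and [Q(ω):Q] = 2. Both 2 and 3 divide [K:Q], and [K:Q] ≤ 3·2 = 6, so [K:Q] = 6. (Equivalently: Q(∛794) ⊂ R but ω ∉ R, so [K : Q(∛794)] = 2.)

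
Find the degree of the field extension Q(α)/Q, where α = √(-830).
[Q(α):Q] = 2

[Q(α):Q] equals the degree of the minimal polynomial of α. Here α^2 = -830 and x^2 + 830 is irreducible (d = -830 is squarefree, ≠ 1, hence not a square), so deg(m_α) = 2. Thus [Q(α):Q] = 2.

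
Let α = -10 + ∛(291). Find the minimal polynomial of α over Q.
m_α(x) = x^3 + 30x^2 + 300x + 709

Set β = α + 10 = ∛(291), so β^3 = 291. Then (α + 10)^3 - 291 = 0, i.e. α is a root of g(x) = (x + 10)^3 - 291 = x^3 + 30x^2 + 300x + 709. Since g(x) = h(x + 10) where h(x) = x^3 - 291, and h is irreducible over Q (because 291 is not a perfect cube, so h has no rational root, and a monic cubic with no rational root is irreducible), g is also irreducible (irreducibility is preserved under the substitution x → x + 10). Hence m_α(x) = x^3 + 30x^2 + 300x + 709.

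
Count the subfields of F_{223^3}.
F_{223^3} has 2 subfields

The subfields of F_{p^n} are exactly the fields F_{p^d} for d | n (each is the fixed field of the unique index-d subgroup of Gal(F_{p^n}/F_p) ≅ Z/nZ). The divisors of n = 3 are {1, 3}, giving 2 subfields: F_{223^1}, F_{223^3}.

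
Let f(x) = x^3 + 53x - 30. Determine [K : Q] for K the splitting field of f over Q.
[K : Q] = 6

By the rational root test, any rational root of the monic integer polynomial f(x) = x^3 + 53x - 30 must be an integer dividing the constant term -30, i.e. one of ±{1, 2, 3, 5, 6, 10, 15, 30}. Evaluating: f(1) = 24, f(-1) = -84, f(2) = 84, f(-2) = -144, f(3) = 156, f(-3) = -216, f(5) = 360, f(-5) = -420, f(6) = 504, f(-6) = -564, f(10) = 1500, f(-10) = -1560, f(15) = 4140, f(-15) = -4200, f(30) = 28560, f(-30) = -28620; none is 0, so f has no rational root and is therefore irreducible over Q (a cubic with no linear factor over a field is irreducible). For an irreducible cubic, the Galois group is A_3 or S_3 according as the discriminant disc(f) = -4a^3 - 27b^2 = -4·(53)^3 - 27·(-30)^2 = -619808 is or is not a square in Q. Here disc(f) = -619808 is not a perfect square in Q, so the Galois group of f over Q is not contained in A_3 and must be all of S_3. The splitting field has degree |S_3| = 6 over Q, so [K : Q] = 6.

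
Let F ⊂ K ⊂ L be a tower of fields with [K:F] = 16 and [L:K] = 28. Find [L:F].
[L:F] = 448

The tower law says that for any tower of field extensions F ⊂ K ⊂ L with finite degrees, [L:F] = [L:K] · [K:F]. Here this gives [L:F] = 28 · 16 = 448.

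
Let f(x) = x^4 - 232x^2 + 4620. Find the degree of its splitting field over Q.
[K : Q] = 4

Solving the quadratic in x^2: x^2 = (232 ± √(232^2 - 4·4620))/2 = (232 ± √35344)/2 = (232 ± 188)/2, giving x^2 = 22 or x^2 = 210. So f(x) = (x^2 - 22)(x^2 - 210) and the roots of f are ±√22, ±√210. Hence the splitting field is K = Q(√22, √210). Since 22 and 210 are distinct squarefree integers > 1, their product 4620 is not a perfect square, so √210 ∉ Q(√22). By the tower law [K:Q] = [Q(√22,√210):Q(√22)] · [Q(√22):Q] = 2 · 2 = 4.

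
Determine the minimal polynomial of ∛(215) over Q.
m_α(x) = x^3 - 215

α satisfies α^3 = 215, so x^3 - 215 annihilates α. By the rational root test, a rational root p/q (in lowest terms) of x^3 - 215 would satisfy p^3 = 215 q^3, forcing q = 1 and p^3 = 215; but 215 is not a perfect cube, contradiction. A monic cubic over Q with no rational root is irreducible (any nontrivial factorization would include a linear factor). Hence x^3 - 215 is the minimal polynomial of α, and in particular [Q(α):Q] = 3.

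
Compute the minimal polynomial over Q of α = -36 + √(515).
m_α(x) = x^2 + 72x + 781

From α + 36 = √(515), squaring gives (α + 36)^2 = 515, i.e. α^2 + 72α + 1296 = 515, so α^2 + 72α + 781 = 0. The discriminant of x^2 + 72x + 781 is (72)^2 - 4·(781) = 5184 - 3124 = 2060, and 4·(515) is not a perfect square in Q since 515 is squarefree and ≠ 1. Hence x^2 + 72x + 781 is irreducible over Q and is the minimal polynomial of α.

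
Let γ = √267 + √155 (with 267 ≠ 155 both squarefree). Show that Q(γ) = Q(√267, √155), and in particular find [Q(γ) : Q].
[Q(γ) : Q] = 4 (equivalently, Q(γ) = Q(√267, √155))

Obviously Q(γ) ⊆ Q(√267, √155), and [Q(√267, √155):Q] = 4 (since 267, 155 are distinct squarefree integers > 1 with 41385 not a perfect square). To show equality we compute the minimal polynomial of γ. From γ = √267 + √155: γ^2 = 267 + 2√(41385) + 155 = 422 + 2√(41385), so γ^2 - 422 = 2√(41385); squaring, (γ^2 - 422)^2 = 4·41385, i.e. γ^4 - 844γ^2 + 178084 - 165540 = 0, i.e. γ^4 - 844γ^2 + 12544 = 0. So γ is a root of x^4 - 844x^2 + 12544. This polynomial is irreducible over Q: it has no rational root (each ±√267 ± √155 is irrational), and any factorization into two quadratics over Q would force √(41385) ∈ Q (pairing opposite roots) or √267, √155 ∈ Q (other pairings), all impossible. Hence [Q(γ):Q] = 4 = [Q(√267, √155):Q], so Q(γ) = Q(√267, √155).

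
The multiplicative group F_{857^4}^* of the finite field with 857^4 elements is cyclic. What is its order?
|F_{857^4}^*| = 539415333600

F_{857^4} has 857^4 = 539415333601 elements; its multiplicative group consists of all nonzero elements, so |F_{857^4}^*| = 539415333601 - 1 = 539415333600. (It is cyclic since any finite subgroup of the multiplicative group of a field is cyclic.)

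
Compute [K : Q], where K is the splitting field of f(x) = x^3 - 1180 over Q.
[K : Q] = 6

The roots of x^3 - 1180 are ∛1180, ω∛1180, ω^2∛1180 where ω = e^(2πi/3) is a primitive cube root of unity, so K = Q(∛1180, ω). Now [Q(∛1180):Q] = 3 (since 1180 is not a perfect cube, x^3 - 1180 is irreducible) and [Q(ω):Q] = 2. Both 2 and 3 divide [K:Q], and [K:Q] ≤ 3·2 = 6, so [K:Q] = 6. (Equivalently: Q(∛1180) ⊂ R but ω ∉ R, so [K : Q(∛1180)] = 2.)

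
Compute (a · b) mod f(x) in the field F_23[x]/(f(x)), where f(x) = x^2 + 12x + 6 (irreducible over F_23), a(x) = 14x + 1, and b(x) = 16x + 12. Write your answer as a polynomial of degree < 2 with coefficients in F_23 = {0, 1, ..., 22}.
a · b ≡ 3x + 2 (mod f(x))

Multiply in F_23[x]: a(x)·b(x) = (14x + 1)·(16x + 12) = 17x^2 + 12. This has degree ≥ 2, so divide by f(x) over F_23: 17x^2 + 12 = (17)·(x^2 + 12x + 6) + (3x + 2). Hence a·b ≡ 3x + 2 (mod f). (F_23[x]/(f) is a field with 23^2 = 529 elements since f is irreducible of degree 2.)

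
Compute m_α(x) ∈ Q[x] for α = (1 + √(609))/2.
m_α(x) = x^2 - x - 152

From 2α - 1 = √(609), squaring gives (2α - 1)^2 = 609, i.e. 4α^2 - 4α + 1 = 609, so α^2 - α + (1 - 609)/4 = 0. Since 609 ≡ 1 (mod 4), (1 - 609)/4 = -152 ∈ Z. The polynomial x^2 - x - 152 has discriminant 1 - 4·(-152) = 609, which is not a perfect square in Q (d = 609 is squarefree and ≠ 1), so x^2 - x - 152 is irreducible over Q. It is the minimal polynomial of α.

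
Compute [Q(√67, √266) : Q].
[Q(√67, √266) : Q] = 4

[Q(√67):Q] = 2 (min poly x^2 - 67, irreducible since 67 is squarefree > 1). For the top step, suppose √266 ∈ Q(√67), say √266 = c + d√67 with c, d ∈ Q. Squaring: 266 = c^2 + 67d^2 + 2cd√67. Since √67 ∉ Q this forces 2cd = 0. If d = 0 then √266 = c ∈ Q, contradicting 266 squarefree > 1. If c = 0 then 266 = 67d^2, so 67·266 = (67d)^2 is a perfect square in Q — but 67·266 = 17822 is not a perfect square (since 67 and 266 are distinct squarefree integers). Contradiction. Hence √266 ∉ Q(√67), so x^2 - 266 stays irreducible over Q(√67) and [Q(√67, √266) : Q(√67)] = 2. By the tower law, [Q(√67, √266) : Q] = 2 · 2 = 4.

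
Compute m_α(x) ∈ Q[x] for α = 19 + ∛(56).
m_α(x) = x^3 - 57x^2 + 1083x - 6915

Set β = α - 19 = ∛(56), so β^3 = 56. Then (α - 19)^3 - 56 = 0, i.e. α is a root of g(x) = (x - 19)^3 - 56 = x^3 - 57x^2 + 1083x - 6915. Since g(x) = h(x - 19) where h(x) = x^3 - 56, and h is irreducible over Q (because 56 is not a perfect cube, so h has no rational root, and a monic cubic with no rational root is irreducible), g is also irreducible (irreducibility is preserved under the substitution x → x - 19). Hence m_α(x) = x^3 - 57x^2 + 1083x - 6915.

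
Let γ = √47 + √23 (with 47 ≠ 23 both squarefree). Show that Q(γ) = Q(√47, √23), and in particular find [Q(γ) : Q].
[Q(γ) : Q] = 4 (equivalently, Q(γ) = Q(√47, √23))

Obviously Q(γ) ⊆ Q(√47, √23), and [Q(√47, √23):Q] = 4 (since 47, 23 are distinct squarefree integers > 1 with 1081 not a perfect square). To show equality we compute the minimal polynomial of γ. From γ = √47 + √23: γ^2 = 47 + 2√(1081) + 23 = 70 + 2√(1081), so γ^2 - 70 = 2√(1081); squaring, (γ^2 - 70)^2 = 4·1081, i.e. γ^4 - 140γ^2 + 4900 - 4324 = 0, i.e. γ^4 - 140γ^2 + 576 = 0. So γ is a root of x^4 - 140x^2 + 576. This polynomial is irreducible over Q: it has no rational root (each ±√47 ± √23 is irrational), and any factorization into two quadratics over Q would force √(1081) ∈ Q (pairing opposite roots) or √47, √23 ∈ Q (other pairings), all impossible. Hence [Q(γ):Q] = 4 = [Q(√47, √23):Q], so Q(γ) = Q(√47, √23).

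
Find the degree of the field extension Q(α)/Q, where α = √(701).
[Q(α):Q] = 2

[Q(α):Q] equals the degree of the minimal polynomial of α. Here α^2 = 701 and x^2 - 701 is irreducible (d = 701 is squarefree, ≠ 1, hence not a square), so deg(m_α) = 2. Thus [Q(α):Q] = 2.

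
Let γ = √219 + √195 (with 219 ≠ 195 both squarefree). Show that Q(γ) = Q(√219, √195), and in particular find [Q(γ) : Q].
[Q(γ) : Q] = 4 (equivalently, Q(γ) = Q(√219, √195))

Obviously Q(γ) ⊆ Q(√219, √195), and [Q(√219, √195):Q] = 4 (since 219, 195 are distinct squarefree integers > 1 with 42705 not a perfect square). To show equality we compute the minimal polynomial of γ. From γ = √219 + √195: γ^2 = 219 + 2√(42705) + 195 = 414 + 2√(42705), so γ^2 - 414 = 2√(42705); squaring, (γ^2 - 414)^2 = 4·42705, i.e. γ^4 - 828γ^2 + 171396 - 170820 = 0, i.e. γ^4 - 828γ^2 + 576 = 0. So γ is a root of x^4 - 828x^2 + 576. This polynomial is irreducible over Q: it has no rational root (each ±√219 ± √195 is irrational), and any factorization into two quadratics over Q would force √(42705) ∈ Q (pairing opposite roots) or √219, √195 ∈ Q (other pairings), all impossible. Hence [Q(γ):Q] = 4 = [Q(√219, √195):Q], so Q(γ) = Q(√219, √195).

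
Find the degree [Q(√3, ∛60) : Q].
[Q(√3, ∛60) : Q] = 6

Let L = Q(√3, ∛60). Since Q(√3) ⊂ L and [Q(√3):Q] = 2, the tower law gives 2 | [L:Q]. Likewise Q(∛60) ⊂ L with [Q(∛60):Q] = 3 (because 60 is not a perfect cube), so 3 | [L:Q]. As gcd(2,3) = 1, [L:Q] is divisible by 6. Conversely L is generated over Q by √3 and ∛60, so [L:Q] ≤ 2·3 = 6. Therefore [Q(√3, ∛60) : Q] = 6.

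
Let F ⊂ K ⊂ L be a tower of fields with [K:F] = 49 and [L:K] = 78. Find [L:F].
[L:F] = 3822

The tower law says that for any tower of field extensions F ⊂ K ⊂ L with finite degrees, [L:F] = [L:K] · [K:F]. Here this gives [L:F] = 78 · 49 = 3822.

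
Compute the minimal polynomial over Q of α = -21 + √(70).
m_α(x) = x^2 + 42x + 371

From α + 21 = √(70), squaring gives (α + 21)^2 = 70, i.e. α^2 + 42α + 441 = 70, so α^2 + 42α + 371 = 0. The discriminant of x^2 + 42x + 371 is (42)^2 - 4·(371) = 1764 - 1484 = 280, and 4·(70) is not a perfect square in Q since 70 is squarefree and ≠ 1. Hence x^2 + 42x + 371 is irreducible over Q and is the minimal polynomial of α.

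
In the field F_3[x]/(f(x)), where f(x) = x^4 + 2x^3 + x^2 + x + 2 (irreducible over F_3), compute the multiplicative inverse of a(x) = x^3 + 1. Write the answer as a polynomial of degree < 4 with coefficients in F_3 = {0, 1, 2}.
a(x)^(-1) ≡ x^2 + 2x + 1 (mod f(x))

Since f is irreducible over F_3, F_3[x]/(f) is a field and a(x) ≠ 0 has an inverse. Apply the extended Euclidean algorithm to f(x) and a(x) in F_3[x]: f(x) = (x + 2)·a(x) + (x^2);  a(x) = (x)·(x^2) + (1). The last nonzero remainder is the constant 1 = gcd(f, a) in F_3. Back-substituting through the division chain expresses 1 = s(x)·a(x) + t(x)·f(x) with s(x) ≡ x^2 + 2x + 1 (mod f), so a(x)^(-1) ≡ s(x) = x^2 + 2x + 1 (mod f). Check: (x^3 + 1)·(x^2 + 2x + 1) = x^5 + 2x^4 + x^3 + x^2 + 2x + 1 ≡ 1 (mod x^4 + 2x^3 + x^2 + x + 2).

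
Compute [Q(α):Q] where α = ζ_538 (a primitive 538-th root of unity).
[Q(α):Q] = 268

The minimal polynomial of ζ_538 over Q is the 538-th cyclotomic polynomial Φ_538(x), which is irreducible over Q and has degree φ(538) = 268. Hence [Q(α):Q] = φ(538) = 268.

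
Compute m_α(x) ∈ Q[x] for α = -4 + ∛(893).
m_α(x) = x^3 + 12x^2 + 48x - 829

Set β = α + 4 = ∛(893), so β^3 = 893. Then (α + 4)^3 - 893 = 0, i.e. α is a root of g(x) = (x + 4)^3 - 893 = x^3 + 12x^2 + 48x - 829. Since g(x) = h(x + 4) where h(x) = x^3 - 893, and h is irreducible over Q (because 893 is not a perfect cube, so h has no rational root, and a monic cubic with no rational root is irreducible), g is also irreducible (irreducibility is preserved under the substitution x → x + 4). Hence m_α(x) = x^3 + 12x^2 + 48x - 829.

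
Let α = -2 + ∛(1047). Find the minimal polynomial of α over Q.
m_α(x) = x^3 + 6x^2 + 12x - 1039

Set β = α + 2 = ∛(1047), so β^3 = 1047. Then (α + 2)^3 - 1047 = 0, i.e. α is a root of g(x) = (x + 2)^3 - 1047 = x^3 + 6x^2 + 12x - 1039. Since g(x) = h(x + 2) where h(x) = x^3 - 1047, and h is irreducible over Q (because 1047 is not a perfect cube, so h has no rational root, and a monic cubic with no rational root is irreducible), g is also irreducible (irreducibility is preserved under the substitution x → x + 2). Hence m_α(x) = x^3 + 6x^2 + 12x - 1039.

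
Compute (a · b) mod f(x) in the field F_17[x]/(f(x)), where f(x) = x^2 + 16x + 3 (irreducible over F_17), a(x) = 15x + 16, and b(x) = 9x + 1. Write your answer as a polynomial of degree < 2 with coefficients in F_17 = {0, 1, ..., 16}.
a · b ≡ 5x + 2 (mod f(x))

Multiply in F_17[x]: a(x)·b(x) = (15x + 16)·(9x + 1) = 16x^2 + 6x + 16. This has degree ≥ 2, so divide by f(x) over F_17: 16x^2 + 6x + 16 = (16)·(x^2 + 16x + 3) + (5x + 2). Hence a·b ≡ 5x + 2 (mod f). (F_17[x]/(f) is a field with 17^2 = 289 elements since f is irreducible of degree 2.)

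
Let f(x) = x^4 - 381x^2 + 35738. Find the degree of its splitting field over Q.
[K : Q] = 4

Solving the quadratic in x^2: x^2 = (381 ± √(381^2 - 4·35738))/2 = (381 ± √2209)/2 = (381 ± 47)/2, giving x^2 = 214 or x^2 = 167. So f(x) = (x^2 - 214)(x^2 - 167) and the roots of f are ±√214, ±√167. Hence the splitting field is K = Q(√214, √167). Since 214 and 167 are distinct squarefree integers > 1, their product 35738 is not a perfect square, so √167 ∉ Q(√214). By the tower law [K:Q] = [Q(√214,√167):Q(√214)] · [Q(√214):Q] = 2 · 2 = 4.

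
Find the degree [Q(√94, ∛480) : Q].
[Q(√94, ∛480) : Q] = 6

Let L = Q(√94, ∛480). Since Q(√94) ⊂ L and [Q(√94):Q] = 2, the tower law gives 2 | [L:Q]. Likewise Q(∛480) ⊂ L with [Q(∛480):Q] = 3 (because 480 is not a perfect cube), so 3 | [L:Q]. As gcd(2,3) = 1, [L:Q] is divisible by 6. Conversely L is generated over Q by √94 and ∛480, so [L:Q] ≤ 2·3 = 6. Therefore [Q(√94, ∛480) : Q] = 6.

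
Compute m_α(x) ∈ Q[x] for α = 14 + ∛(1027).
m_α(x) = x^3 - 42x^2 + 588x - 3771

Set β = α - 14 = ∛(1027), so β^3 = 1027. Then (α - 14)^3 - 1027 = 0, i.e. α is a root of g(x) = (x - 14)^3 - 1027 = x^3 - 42x^2 + 588x - 3771. Since g(x) = h(x - 14) where h(x) = x^3 - 1027, and h is irreducible over Q (because 1027 is not a perfect cube, so h has no rational root, and a monic cubic with no rational root is irreducible), g is also irreducible (irreducibility is preserved under the substitution x → x - 14). Hence m_α(x) = x^3 - 42x^2 + 588x - 3771.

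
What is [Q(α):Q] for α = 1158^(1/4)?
[Q(α):Q] = 4

α is a root of x^4 - 1158. By Eisenstein's criterion at the prime p = 2 (which divides the constant term 1158 but p^2 = 4 does not, since 1158 is squarefree), x^4 - 1158 is irreducible over Q. Hence [Q(α):Q] = 4.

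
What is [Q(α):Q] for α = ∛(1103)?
[Q(α):Q] = 3

The minimal polynomial of α is x^3 - 1103, irreducible over Q since 1103 is not a perfect cube (so x^3 - 1103 has no rational root). Hence [Q(α):Q] = deg(m_α) = 3.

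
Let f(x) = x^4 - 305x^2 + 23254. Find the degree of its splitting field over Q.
[K : Q] = 4

Solving the quadratic in x^2: x^2 = (305 ± √(305^2 - 4·23254))/2 = (305 ± √9)/2 = (305 ± 3)/2, giving x^2 = 151 or x^2 = 154. So f(x) = (x^2 - 151)(x^2 - 154) and the roots of f are ±√151, ±√154. Hence the splitting field is K = Q(√151, √154). Since 151 and 154 are distinct squarefree integers > 1, their product 23254 is not a perfect square, so √154 ∉ Q(√151). By the tower law [K:Q] = [Q(√151,√154):Q(√151)] · [Q(√151):Q] = 2 · 2 = 4.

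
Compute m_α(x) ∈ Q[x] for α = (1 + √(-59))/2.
m_α(x) = x^2 - x + 15

From 2α - 1 = √(-59), squaring gives (2α - 1)^2 = -59, i.e. 4α^2 - 4α + 1 = -59, so α^2 - α + (1 + 59)/4 = 0. Since -59 ≡ 1 (mod 4), (1 + 59)/4 = 15 ∈ Z. The polynomial x^2 - x + 15 has discriminant 1 - 4·(15) = -59, which is not a perfect square in Q (d = -59 is squarefree and ≠ 1), so x^2 - x + 15 is irreducible over Q. It is the minimal polynomial of α.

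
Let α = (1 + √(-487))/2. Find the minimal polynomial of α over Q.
m_α(x) = x^2 - x + 122

From 2α - 1 = √(-487), squaring gives (2α - 1)^2 = -487, i.e. 4α^2 - 4α + 1 = -487, so α^2 - α + (1 + 487)/4 = 0. Since -487 ≡ 1 (mod 4), (1 + 487)/4 = 122 ∈ Z. The polynomial x^2 - x + 122 has discriminant 1 - 4·(122) = -487, which is not a perfect square in Q (d = -487 is squarefree and ≠ 1), so x^2 - x + 122 is irreducible over Q. It is the minimal polynomial of α.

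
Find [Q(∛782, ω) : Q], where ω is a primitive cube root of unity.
[Q(∛782, ω) : Q] = 6

[Q(∛782):Q] = 3 (min poly x^3 - 782, irreducible since 782 is not a perfect cube). [Q(ω):Q] = 2 (min poly x^2 + x + 1). Since Q(∛782) ⊂ R and ω ∉ R, we have ω ∉ Q(∛782), so x^2 + x + 1 remains irreducible over Q(∛782) and [Q(∛782, ω) : Q(∛782)] = 2. By the tower law, [Q(∛782, ω) : Q] = 3 · 2 = 6. (In fact Q(∛782, ω) is the splitting field of x^3 - 782 over Q.)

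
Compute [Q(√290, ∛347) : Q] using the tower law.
[Q(√290, ∛347) : Q] = 6

Let L = Q(√290, ∛347). Since Q(√290) ⊂ L and [Q(√290):Q] = 2, the tower law gives 2 | [L:Q]. Likewise Q(∛347) ⊂ L with [Q(∛347):Q] = 3 (because 347 is not a perfect cube), so 3 | [L:Q]. As gcd(2,3) = 1, [L:Q] is divisible by 6. Conversely L is generated over Q by √290 and ∛347, so [L:Q] ≤ 2·3 = 6. Therefore [Q(√290, ∛347) : Q] = 6.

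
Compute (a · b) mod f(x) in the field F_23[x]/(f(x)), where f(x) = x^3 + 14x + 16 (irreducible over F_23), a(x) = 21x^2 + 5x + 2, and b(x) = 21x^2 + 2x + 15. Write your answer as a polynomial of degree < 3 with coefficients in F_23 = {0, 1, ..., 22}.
a · b ≡ 12x^2 + 4x + 1 (mod f(x))

Multiply in F_23[x]: a(x)·b(x) = (21x^2 + 5x + 2)·(21x^2 + 2x + 15) = 4x^4 + 9x^3 + 22x^2 + 10x + 7. This has degree ≥ 3, so divide by f(x) over F_23: 4x^4 + 9x^3 + 22x^2 + 10x + 7 = (4x + 9)·(x^3 + 14x + 16) + (12x^2 + 4x + 1). Hence a·b ≡ 12x^2 + 4x + 1 (mod f). (F_23[x]/(f) is a field with 23^3 = 12167 elements since f is irreducible of degree 3.)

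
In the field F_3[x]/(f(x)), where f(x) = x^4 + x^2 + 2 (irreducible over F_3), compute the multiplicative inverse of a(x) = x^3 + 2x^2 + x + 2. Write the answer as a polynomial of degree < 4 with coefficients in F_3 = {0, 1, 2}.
a(x)^(-1) ≡ 2x^3 + 2x^2 + 2x + 2 (mod f(x))

Since f is irreducible over F_3, F_3[x]/(f) is a field and a(x) ≠ 0 has an inverse. Apply the extended Euclidean algorithm to f(x) and a(x) in F_3[x]: f(x) = (x + 1)·a(x) + (x^2);  a(x) = (x + 2)·(x^2) + (x + 2);  (x^2) = (x + 1)·(x + 2) + (1). The last nonzero remainder is the constant 1 = gcd(f, a) in F_3. Back-substituting through the division chain expresses 1 = s(x)·a(x) + t(x)·f(x) with s(x) ≡ 2x^3 + 2x^2 + 2x + 2 (mod f), so a(x)^(-1) ≡ s(x) = 2x^3 + 2x^2 + 2x + 2 (mod f). Check: (x^3 + 2x^2 + x + 2)·(2x^3 + 2x^2 + 2x + 2) = 2x^6 + 2x^4 + x^2 + 1 ≡ 1 (mod x^4 + x^2 + 2).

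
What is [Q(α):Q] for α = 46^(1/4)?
[Q(α):Q] = 4

α is a root of x^4 - 46. By Eisenstein's criterion at the prime p = 2 (which divides the constant term 46 but p^2 = 4 does not, since 46 is squarefree), x^4 - 46 is irreducible over Q. Hence [Q(α):Q] = 4.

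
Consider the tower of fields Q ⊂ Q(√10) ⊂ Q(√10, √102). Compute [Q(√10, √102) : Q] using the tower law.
[Q(√10, √102) : Q] = 4

[Q(√10):Q] = 2 (min poly x^2 - 10, irreducible since 10 is squarefree > 1). For the top step, suppose √102 ∈ Q(√10), say √102 = c + d√10 with c, d ∈ Q. Squaring: 102 = c^2 + 10d^2 + 2cd√10. Since √10 ∉ Q this forces 2cd = 0. If d = 0 then √102 = c ∈ Q, contradicting 102 squarefree > 1. If c = 0 then 102 = 10d^2, so 10·102 = (10d)^2 is a perfect square in Q — but 10·102 = 1020 is not a perfect square (since 10 and 102 are distinct squarefree integers). Contradiction. Hence √102 ∉ Q(√10), so x^2 - 102 stays irreducible over Q(√10) and [Q(√10, √102) : Q(√10)] = 2. By the tower law, [Q(√10, √102) : Q] = 2 · 2 = 4.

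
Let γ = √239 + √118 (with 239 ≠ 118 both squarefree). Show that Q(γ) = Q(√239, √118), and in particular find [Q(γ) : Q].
[Q(γ) : Q] = 4 (equivalently, Q(γ) = Q(√239, √118))

Obviously Q(γ) ⊆ Q(√239, √118), and [Q(√239, √118):Q] = 4 (since 239, 118 are distinct squarefree integers > 1 with 28202 not a perfect square). To show equality we compute the minimal polynomial of γ. From γ = √239 + √118: γ^2 = 239 + 2√(28202) + 118 = 357 + 2√(28202), so γ^2 - 357 = 2√(28202); squaring, (γ^2 - 357)^2 = 4·28202, i.e. γ^4 - 714γ^2 + 127449 - 112808 = 0, i.e. γ^4 - 714γ^2 + 14641 = 0. So γ is a root of x^4 - 714x^2 + 14641. This polynomial is irreducible over Q: it has no rational root (each ±√239 ± √118 is irrational), and any factorization into two quadratics over Q would force √(28202) ∈ Q (pairing opposite roots) or √239, √118 ∈ Q (other pairings), all impossible. Hence [Q(γ):Q] = 4 = [Q(√239, √118):Q], so Q(γ) = Q(√239, √118).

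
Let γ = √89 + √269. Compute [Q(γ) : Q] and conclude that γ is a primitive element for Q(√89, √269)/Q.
[Q(γ) : Q] = 4 (equivalently, Q(γ) = Q(√89, √269))

Obviously Q(γ) ⊆ Q(√89, √269), and [Q(√89, √269):Q] = 4 (since 89, 269 are distinct squarefree integers > 1 with 23941 not a perfect square). To show equality we compute the minimal polynomial of γ. From γ = √89 + √269: γ^2 = 89 + 2√(23941) + 269 = 358 + 2√(23941), so γ^2 - 358 = 2√(23941); squaring, (γ^2 - 358)^2 = 4·23941, i.e. γ^4 - 716γ^2 + 128164 - 95764 = 0, i.e. γ^4 - 716γ^2 + 32400 = 0. So γ is a root of x^4 - 716x^2 + 32400. This polynomial is irreducible over Q: it has no rational root (each ±√89 ± √269 is irrational), and any factorization into two quadratics over Q would force √(23941) ∈ Q (pairing opposite roots) or √89, √269 ∈ Q (other pairings), all impossible. Hence [Q(γ):Q] = 4 = [Q(√89, √269):Q], so Q(γ) = Q(√89, √269).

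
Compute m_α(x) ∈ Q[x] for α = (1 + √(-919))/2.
m_α(x) = x^2 - x + 230

From 2α - 1 = √(-919), squaring gives (2α - 1)^2 = -919, i.e. 4α^2 - 4α + 1 = -919, so α^2 - α + (1 + 919)/4 = 0. Since -919 ≡ 1 (mod 4), (1 + 919)/4 = 230 ∈ Z. The polynomial x^2 - x + 230 has discriminant 1 - 4·(230) = -919, which is not a perfect square in Q (d = -919 is squarefree and ≠ 1), so x^2 - x + 230 is irreducible over Q. It is the minimal polynomial of α.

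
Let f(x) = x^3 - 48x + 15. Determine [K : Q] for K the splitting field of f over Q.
[K : Q] = 6

By the rational root test, any rational root of the monic integer polynomial f(x) = x^3 - 48x + 15 must be an integer dividing the constant term 15, i.e. one of ±{1, 3, 5, 15}. Evaluating: f(1) = -32, f(-1) = 62, f(3) = -102, f(-3) = 132, f(5) = -100, f(-5) = 130, f(15) = 2670, f(-15) = -2640; none is 0, so f has no rational root and is therefore irreducible over Q (a cubic with no linear factor over a field is irreducible). For an irreducible cubic, the Galois group is A_3 or S_3 according as the discriminant disc(f) = -4a^3 - 27b^2 = -4·(-48)^3 - 27·(15)^2 = 436293 is or is not a square in Q. Here disc(f) = 436293 is not a perfect square in Q, so the Galois group of f over Q is not contained in A_3 and must be all of S_3. The splitting field has degree |S_3| = 6 over Q, so [K : Q] = 6.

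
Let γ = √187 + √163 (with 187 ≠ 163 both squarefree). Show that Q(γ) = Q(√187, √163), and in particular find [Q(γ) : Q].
[Q(γ) : Q] = 4 (equivalently, Q(γ) = Q(√187, √163))

Obviously Q(γ) ⊆ Q(√187, √163), and [Q(√187, √163):Q] = 4 (since 187, 163 are distinct squarefree integers > 1 with 30481 not a perfect square). To show equality we compute the minimal polynomial of γ. From γ = √187 + √163: γ^2 = 187 + 2√(30481) + 163 = 350 + 2√(30481), so γ^2 - 350 = 2√(30481); squaring, (γ^2 - 350)^2 = 4·30481, i.e. γ^4 - 700γ^2 + 122500 - 121924 = 0, i.e. γ^4 - 700γ^2 + 576 = 0. So γ is a root of x^4 - 700x^2 + 576. This polynomial is irreducible over Q: it has no rational root (each ±√187 ± √163 is irrational), and any factorization into two quadratics over Q would force √(30481) ∈ Q (pairing opposite roots) or √187, √163 ∈ Q (other pairings), all impossible. Hence [Q(γ):Q] = 4 = [Q(√187, √163):Q], so Q(γ) = Q(√187, √163).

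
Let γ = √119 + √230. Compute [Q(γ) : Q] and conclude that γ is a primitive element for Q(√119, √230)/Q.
[Q(γ) : Q] = 4 (equivalently, Q(γ) = Q(√119, √230))

Obviously Q(γ) ⊆ Q(√119, √230), and [Q(√119, √230):Q] = 4 (since 119, 230 are distinct squarefree integers > 1 with 27370 not a perfect square). To show equality we compute the minimal polynomial of γ. From γ = √119 + √230: γ^2 = 119 + 2√(27370) + 230 = 349 + 2√(27370), so γ^2 - 349 = 2√(27370); squaring, (γ^2 - 349)^2 = 4·27370, i.e. γ^4 - 698γ^2 + 121801 - 109480 = 0, i.e. γ^4 - 698γ^2 + 12321 = 0. So γ is a root of x^4 - 698x^2 + 12321. This polynomial is irreducible over Q: it has no rational root (each ±√119 ± √230 is irrational), and any factorization into two quadratics over Q would force √(27370) ∈ Q (pairing opposite roots) or √119, √230 ∈ Q (other pairings), all impossible. Hence [Q(γ):Q] = 4 = [Q(√119, √230):Q], so Q(γ) = Q(√119, √230).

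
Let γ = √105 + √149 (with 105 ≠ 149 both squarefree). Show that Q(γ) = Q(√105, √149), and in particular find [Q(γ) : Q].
[Q(γ) : Q] = 4 (equivalently, Q(γ) = Q(√105, √149))

Obviously Q(γ) ⊆ Q(√105, √149), and [Q(√105, √149):Q] = 4 (since 105, 149 are distinct squarefree integers > 1 with 15645 not a perfect square). To show equality we compute the minimal polynomial of γ. From γ = √105 + √149: γ^2 = 105 + 2√(15645) + 149 = 254 + 2√(15645), so γ^2 - 254 = 2√(15645); squaring, (γ^2 - 254)^2 = 4·15645, i.e. γ^4 - 508γ^2 + 64516 - 62580 = 0, i.e. γ^4 - 508γ^2 + 1936 = 0. So γ is a root of x^4 - 508x^2 + 1936. This polynomial is irreducible over Q: it has no rational root (each ±√105 ± √149 is irrational), and any factorization into two quadratics over Q would force √(15645) ∈ Q (pairing opposite roots) or √105, √149 ∈ Q (other pairings), all impossible. Hence [Q(γ):Q] = 4 = [Q(√105, √149):Q], so Q(γ) = Q(√105, √149).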